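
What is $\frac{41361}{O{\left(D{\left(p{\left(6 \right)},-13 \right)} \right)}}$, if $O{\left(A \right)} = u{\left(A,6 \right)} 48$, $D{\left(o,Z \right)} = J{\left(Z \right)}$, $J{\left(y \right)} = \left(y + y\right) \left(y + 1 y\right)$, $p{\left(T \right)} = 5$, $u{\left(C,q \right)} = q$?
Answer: $\frac{13787}{96} \approx 143.61$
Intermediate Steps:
$J{\left(y \right)} = 4 y^{2}$ ($J{\left(y \right)} = 2 y \left(y + y\right) = 2 y 2 y = 4 y^{2}$)
$D{\left(o,Z \right)} = 4 Z^{2}$
$O{\left(A \right)} = 288$ ($O{\left(A \right)} = 6 \cdot 48 = 288$)
$\frac{41361}{O{\left(D{\left(p{\left(6 \right)},-13 \right)} \right)}} = \frac{41361}{288} = 41361 \cdot \frac{1}{288} = \frac{13787}{96}$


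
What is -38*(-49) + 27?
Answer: 1889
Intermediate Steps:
-38*(-49) + 27 = 1862 + 27 = 1889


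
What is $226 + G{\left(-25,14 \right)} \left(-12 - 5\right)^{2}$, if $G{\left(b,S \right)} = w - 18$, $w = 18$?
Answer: $226$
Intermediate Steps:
$G{\left(b,S \right)} = 0$ ($G{\left(b,S \right)} = 18 - 18 = 0$)
$226 + G{\left(-25,14 \right)} \left(-12 - 5\right)^{2} = 226 + 0 \left(-12 - 5\right)^{2} = 226 + 0 \left(-17\right)^{2} = 226 + 0 \cdot 289 = 226 + 0 = 226$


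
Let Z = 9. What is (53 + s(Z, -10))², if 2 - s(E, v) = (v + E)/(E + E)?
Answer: 982081/324 ≈ 3031.1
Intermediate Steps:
s(E, v) = 2 - (E + v)/(2*E) (s(E, v) = 2 - (v + E)/(E + E) = 2 - (E + v)/(2*E))
(53 + s(Z, -10))² = (53 + (½)*(-1*(-10) + 3*9)/9)² = (53 + (½)*(⅑)*(10 + 27))² = (53 + (½)*(⅑)*37)² = (53 + 37/18)² = (991/18)² = 982081/324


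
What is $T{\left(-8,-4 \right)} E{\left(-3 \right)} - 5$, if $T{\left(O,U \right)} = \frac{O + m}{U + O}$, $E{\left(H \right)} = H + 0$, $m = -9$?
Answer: $- \frac{37}{4} \approx -9.25$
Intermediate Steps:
$E{\left(H \right)} = H$
$T{\left(O,U \right)} = \frac{-9 + O}{O + U}$ ($T{\left(O,U \right)} = \frac{O - 9}{U + O} = \frac{-9 + O}{O + U}$)
$T{\left(-8,-4 \right)} E{\left(-3 \right)} - 5 = \frac{-9 - 8}{-8 - 4} \left(-3\right) - 5 = \frac{1}{-12} \left(-17\right) \left(-3\right) - 5 = \left(- \frac{1}{12}\right) \left(-17\right) \left(-3\right) - 5 = \frac{17}{12} \left(-3\right) - 5 = - \frac{17}{4} - 5 = - \frac{37}{4}$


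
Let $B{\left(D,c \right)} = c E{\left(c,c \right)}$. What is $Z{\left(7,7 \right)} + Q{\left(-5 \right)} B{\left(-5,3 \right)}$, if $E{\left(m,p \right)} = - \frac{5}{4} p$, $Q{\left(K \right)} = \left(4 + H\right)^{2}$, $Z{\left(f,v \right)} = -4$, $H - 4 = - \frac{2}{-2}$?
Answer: $- \frac{3661}{4} \approx -915.25$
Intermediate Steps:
$H = 5$ ($H = 4 - \frac{2}{-2} = 4 - -1 = 4 + 1 = 5$)
$Q{\left(K \right)} = 81$ ($Q{\left(K \right)} = \left(4 + 5\right)^{2} = 9^{2} = 81$)
$E{\left(m,p \right)} = - \frac{5 p}{4}$ ($E{\left(m,p \right)} = \left(-5\right) \frac{1}{4} p = - \frac{5 p}{4}$)
$B{\left(D,c \right)} = - \frac{5 c^{2}}{4}$ ($B{\left(D,c \right)} = c \left(- \frac{5 c}{4}\right) = - \frac{5 c^{2}}{4}$)
$Z{\left(7,7 \right)} + Q{\left(-5 \right)} B{\left(-5,3 \right)} = -4 + 81 \left(- \frac{5 \cdot 3^{2}}{4}\right) = -4 + 81 \left(\left(- \frac{5}{4}\right) 9\right) = -4 + 81 \left(- \frac{45}{4}\right) = -4 - \frac{3645}{4} = - \frac{3661}{4}$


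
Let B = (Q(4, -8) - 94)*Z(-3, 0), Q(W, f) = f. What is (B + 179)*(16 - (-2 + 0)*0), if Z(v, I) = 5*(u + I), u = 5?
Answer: -37936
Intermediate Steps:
Z(v, I) = 25 + 5*I (Z(v, I) = 5*(5 + I) = 25 + 5*I)
B = -2550 (B = (-8 - 94)*(25 + 5*0) = -102*(25 + 0) = -102*25 = -2550)
(B + 179)*(16 - (-2 + 0)*0) = (-2550 + 179)*(16 - (-2 + 0)*0) = -2371*(16 - (-2)*0) = -2371*(16 - 1*0) = -2371*(16 + 0) = -2371*16 = -37936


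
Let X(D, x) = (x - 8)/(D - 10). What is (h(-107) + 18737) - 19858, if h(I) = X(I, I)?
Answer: -131042/117 ≈ -1120.0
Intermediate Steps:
X(D, x) = (-8 + x)/(-10 + D)
h(I) = (-8 + I)/(-10 + I)
(h(-107) + 18737) - 19858 = ((-8 - 107)/(-10 - 107) + 18737) - 19858 = (-115/(-117) + 18737) - 19858 = (-1/117*(-115) + 18737) - 19858 = (115/117 + 18737) - 19858 = 2192344/117 - 19858 = -131042/117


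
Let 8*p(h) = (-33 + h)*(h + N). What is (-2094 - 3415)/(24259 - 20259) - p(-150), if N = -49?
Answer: -18214009/4000 ≈ -4553.5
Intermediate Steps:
p(h) = (-49 + h)*(-33 + h)/8 (p(h) = ((-33 + h)*(h - 49))/8 = ((-33 + h)*(-49 + h))/8 = ((-49 + h)*(-33 + h))/8 = (-49 + h)*(-33 + h)/8)
(-2094 - 3415)/(24259 - 20259) - p(-150) = (-2094 - 3415)/(24259 - 20259) - (1617/8 - 41/4*(-150) + (⅛)*(-150)²) = -5509/4000 - (1617/8 + 3075/2 + (⅛)*22500) = -5509*1/4000 - (1617/8 + 3075/2 + 5625/2) = -5509/4000 - 1*36417/8 = -5509/4000 - 36417/8 = -18214009/4000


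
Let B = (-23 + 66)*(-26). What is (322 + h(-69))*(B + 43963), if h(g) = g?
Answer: 10839785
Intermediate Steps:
B = -1118 (B = 43*(-26) = -1118)
(322 + h(-69))*(B + 43963) = (322 - 69)*(-1118 + 43963) = 253*42845 = 10839785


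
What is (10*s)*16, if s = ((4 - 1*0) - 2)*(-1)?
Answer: -320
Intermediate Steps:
s = -2 (s = ((4 + 0) - 2)*(-1) = (4 - 2)*(-1) = 2*(-1) = -2)
(10*s)*16 = (10*(-2))*16 = -20*16 = -320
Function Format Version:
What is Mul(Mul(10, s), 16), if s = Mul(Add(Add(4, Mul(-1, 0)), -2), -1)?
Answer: -320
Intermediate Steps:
s = -2 (s = Mul(Add(Add(4, 0), -2), -1) = Mul(Add(4, -2), -1) = Mul(2, -1) = -2)
Mul(Mul(10, s), 16) = Mul(Mul(10, -2), 16) = Mul(-20, 16) = -320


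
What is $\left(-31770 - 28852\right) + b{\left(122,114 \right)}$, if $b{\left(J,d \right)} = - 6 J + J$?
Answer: $-61232$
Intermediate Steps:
$b{\left(J,d \right)} = - 5 J$
$\left(-31770 - 28852\right) + b{\left(122,114 \right)} = \left(-31770 - 28852\right) - 610 = -60622 - 610 = -61232$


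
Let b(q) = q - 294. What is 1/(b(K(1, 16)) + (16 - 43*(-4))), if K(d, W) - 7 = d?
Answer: -1/98 ≈ -0.010204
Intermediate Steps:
K(d, W) = 7 + d
b(q) = -294 + q
1/(b(K(1, 16)) + (16 - 43*(-4))) = 1/((-294 + (7 + 1)) + (16 - 43*(-4))) = 1/((-294 + 8) + (16 + 172)) = 1/(-286 + 188) = 1/(-98) = -1/98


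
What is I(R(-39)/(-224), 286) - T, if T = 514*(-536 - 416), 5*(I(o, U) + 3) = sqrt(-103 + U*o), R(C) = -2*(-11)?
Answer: 489325 + I*sqrt(102774)/140 ≈ 4.8933e+5 + 2.2899*I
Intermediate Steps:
R(C) = 22
I(o, U) = -3 + sqrt(-103 + U*o)/5
T = -489328 (T = 514*(-952) = -489328)
I(R(-39)/(-224), 286) - T = (-3 + sqrt(-103 + 286*(22/(-224)))/5) - 1*(-489328) = (-3 + sqrt(-103 + 286*(22*(-1/224)))/5) + 489328 = (-3 + sqrt(-103 + 286*(-11/112))/5) + 489328 = (-3 + sqrt(-103 - 1573/56)/5) + 489328 = (-3 + sqrt(-7341/56)/5) + 489328 = (-3 + (I*sqrt(102774)/28)/5) + 489328 = (-3 + I*sqrt(102774)/140) + 489328 = 489325 + I*sqrt(102774)/140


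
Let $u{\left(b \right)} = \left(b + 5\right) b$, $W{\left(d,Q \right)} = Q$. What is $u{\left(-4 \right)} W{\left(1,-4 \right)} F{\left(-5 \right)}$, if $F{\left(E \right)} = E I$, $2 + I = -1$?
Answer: $240$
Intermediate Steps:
$I = -3$ ($I = -2 - 1 = -3$)
$F{\left(E \right)} = - 3 E$ ($F{\left(E \right)} = E \left(-3\right) = - 3 E$)
$u{\left(b \right)} = b \left(5 + b\right)$ ($u{\left(b \right)} = \left(5 + b\right) b = b \left(5 + b\right)$)
$u{\left(-4 \right)} W{\left(1,-4 \right)} F{\left(-5 \right)} = - 4 \left(5 - 4\right) \left(-4\right) \left(\left(-3\right) \left(-5\right)\right) = \left(-4\right) 1 \left(-4\right) 15 = \left(-4\right) \left(-4\right) 15 = 16 \cdot 15 = 240$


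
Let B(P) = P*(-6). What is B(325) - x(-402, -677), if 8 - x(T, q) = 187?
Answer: -1771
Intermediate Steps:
x(T, q) = -179 (x(T, q) = 8 - 1*187 = 8 - 187 = -179)
B(P) = -6*P
B(325) - x(-402, -677) = -6*325 - 1*(-179) = -1950 + 179 = -1771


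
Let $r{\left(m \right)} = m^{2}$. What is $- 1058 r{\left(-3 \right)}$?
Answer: $-9522$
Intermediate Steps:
$- 1058 r{\left(-3 \right)} = - 1058 \left(-3\right)^{2} = \left(-1058\right) 9 = -9522$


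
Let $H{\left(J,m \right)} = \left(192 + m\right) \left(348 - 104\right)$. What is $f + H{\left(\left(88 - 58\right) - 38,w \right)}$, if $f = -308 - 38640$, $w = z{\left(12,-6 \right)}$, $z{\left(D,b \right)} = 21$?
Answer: $13024$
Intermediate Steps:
$w = 21$
$H{\left(J,m \right)} = 46848 + 244 m$ ($H{\left(J,m \right)} = \left(192 + m\right) 244 = 46848 + 244 m$)
$f = -38948$ ($f = -308 - 38640 = -38948$)
$f + H{\left(\left(88 - 58\right) - 38,w \right)} = -38948 + \left(46848 + 244 \cdot 21\right) = -38948 + \left(46848 + 5124\right) = -38948 + 51972 = 13024$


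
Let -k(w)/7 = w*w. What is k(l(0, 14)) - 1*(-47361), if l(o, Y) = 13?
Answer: 46178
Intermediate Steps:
k(w) = -7*w² (k(w) = -7*w*w = -7*w²)
k(l(0, 14)) - 1*(-47361) = -7*13² - 1*(-47361) = -7*169 + 47361 = -1183 + 47361 = 46178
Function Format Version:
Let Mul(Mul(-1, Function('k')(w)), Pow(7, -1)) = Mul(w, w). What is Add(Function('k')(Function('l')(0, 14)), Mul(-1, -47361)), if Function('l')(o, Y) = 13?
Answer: 46178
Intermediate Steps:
Function('k')(w) = Mul(-7, Pow(w, 2)) (Function('k')(w) = Mul(-7, Mul(w, w)) = Mul(-7, Pow(w, 2)))
Add(Function('k')(Function('l')(0, 14)), Mul(-1, -47361)) = Add(Mul(-7, Pow(13, 2)), Mul(-1, -47361)) = Add(Mul(-7, 169), 47361) = Add(-1183, 47361) = 46178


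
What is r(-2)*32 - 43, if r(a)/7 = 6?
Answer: 1301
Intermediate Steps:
r(a) = 42 (r(a) = 7*6 = 42)
r(-2)*32 - 43 = 42*32 - 43 = 1344 - 43 = 1301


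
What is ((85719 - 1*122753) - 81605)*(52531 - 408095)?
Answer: 42183757396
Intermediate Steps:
((85719 - 1*122753) - 81605)*(52531 - 408095) = ((85719 - 122753) - 81605)*(-355564) = (-37034 - 81605)*(-355564) = -118639*(-355564) = 42183757396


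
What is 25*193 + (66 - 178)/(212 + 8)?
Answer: 265347/55 ≈ 4824.5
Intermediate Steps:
25*193 + (66 - 178)/(212 + 8) = 4825 - 112/220 = 4825 - 112*1/220 = 4825 - 28/55 = 265347/55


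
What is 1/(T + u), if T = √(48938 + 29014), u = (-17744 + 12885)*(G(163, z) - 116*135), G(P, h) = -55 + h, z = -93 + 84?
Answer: 19100729/1459351393306276 - √1218/729675696653138 ≈ 1.3088e-8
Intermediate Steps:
z = -9
u = 76402916 (u = (-17744 + 12885)*((-55 - 9) - 116*135) = -4859*(-64 - 15660) = -4859*(-15724) = 76402916)
T = 8*√1218 (T = √77952 = 8*√1218 ≈ 279.20)
1/(T + u) = 1/(8*√1218 + 76402916) = 1/(76402916 + 8*√1218)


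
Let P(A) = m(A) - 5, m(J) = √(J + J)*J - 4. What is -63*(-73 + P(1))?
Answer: 5166 - 63*√2 ≈ 5076.9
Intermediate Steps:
m(J) = -4 + √2*J^(3/2) (m(J) = √(2*J)*J - 4 = (√2*√J)*J - 4 = √2*J^(3/2) - 4 = -4 + √2*J^(3/2))
P(A) = -9 + √2*A^(3/2) (P(A) = (-4 + √2*A^(3/2)) - 5 = -9 + √2*A^(3/2))
-63*(-73 + P(1)) = -63*(-73 + (-9 + √2*1^(3/2))) = -63*(-73 + (-9 + √2*1)) = -63*(-73 + (-9 + √2)) = -63*(-82 + √2) = 5166 - 63*√2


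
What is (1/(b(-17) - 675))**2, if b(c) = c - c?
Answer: 1/455625 ≈ 2.1948e-6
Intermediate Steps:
b(c) = 0
(1/(b(-17) - 675))**2 = (1/(0 - 675))**2 = (1/(-675))**2 = (-1/675)**2 = 1/455625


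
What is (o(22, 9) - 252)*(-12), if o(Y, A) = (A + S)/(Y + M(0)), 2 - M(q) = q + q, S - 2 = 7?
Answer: 3015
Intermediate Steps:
S = 9 (S = 2 + 7 = 9)
M(q) = 2 - 2*q (M(q) = 2 - (q + q) = 2 - 2*q)
o(Y, A) = (9 + A)/(2 + Y) (o(Y, A) = (A + 9)/(Y + (2 - 2*0)) = (9 + A)/(Y + (2 + 0)) = (9 + A)/(Y + 2) = (9 + A)/(2 + Y))
(o(22, 9) - 252)*(-12) = ((9 + 9)/(2 + 22) - 252)*(-12) = (18/24 - 252)*(-12) = ((1/24)*18 - 252)*(-12) = (¾ - 252)*(-12) = -1005/4*(-12) = 3015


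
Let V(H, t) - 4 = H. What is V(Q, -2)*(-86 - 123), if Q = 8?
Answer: -2508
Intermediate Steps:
V(H, t) = 4 + H
V(Q, -2)*(-86 - 123) = (4 + 8)*(-86 - 123) = 12*(-209) = -2508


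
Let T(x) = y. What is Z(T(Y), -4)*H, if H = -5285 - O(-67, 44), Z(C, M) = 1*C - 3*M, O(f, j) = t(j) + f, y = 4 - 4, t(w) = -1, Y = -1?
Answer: -62604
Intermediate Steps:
y = 0
T(x) = 0
O(f, j) = -1 + f
Z(C, M) = C - 3*M
H = -5217 (H = -5285 - (-1 - 67) = -5285 - 1*(-68) = -5285 + 68 = -5217)
Z(T(Y), -4)*H = (0 - 3*(-4))*(-5217) = (0 + 12)*(-5217) = 12*(-5217) = -62604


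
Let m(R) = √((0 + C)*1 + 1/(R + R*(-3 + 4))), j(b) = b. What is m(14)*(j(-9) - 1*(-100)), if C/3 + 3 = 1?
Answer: 13*I*√1169/2 ≈ 222.24*I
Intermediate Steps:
C = -6 (C = -9 + 3*1 = -9 + 3 = -6)
m(R) = √(-6 + 1/(2*R)) (m(R) = √((0 - 6)*1 + 1/(R + R*(-3 + 4))) = √(-6*1 + 1/(R + R*1)) = √(-6 + 1/(R + R)) = √(-6 + 1/(2*R)))
m(14)*(j(-9) - 1*(-100)) = (√(-24 + 2/14)/2)*(-9 - 1*(-100)) = (√(-24 + 2*(1/14))/2)*(-9 + 100) = (√(-24 + ⅐)/2)*91 = (√(-167/7)/2)*91 = ((I*√1169/7)/2)*91 = (I*√1169/14)*91 = 13*I*√1169/2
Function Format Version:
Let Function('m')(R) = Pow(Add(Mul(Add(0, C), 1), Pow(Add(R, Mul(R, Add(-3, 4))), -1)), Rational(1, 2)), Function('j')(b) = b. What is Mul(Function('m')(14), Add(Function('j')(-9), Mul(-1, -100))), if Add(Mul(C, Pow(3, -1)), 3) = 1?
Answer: Mul(Rational(13, 2), I, Pow(1169, Rational(1, 2))) ≈ Mul(222.24, I)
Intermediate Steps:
C = -6 (C = Add(-9, Mul(3, 1)) = Add(-9, 3) = -6)
Function('m')(R) = Pow(Add(-6, Mul(Rational(1, 2), Pow(R, -1))), Rational(1, 2)) (Function('m')(R) = Pow(Add(Mul(Add(0, -6), 1), Pow(Add(R, Mul(R, Add(-3, 4))), -1)), Rational(1, 2)) = Pow(Add(Mul(-6, 1), Pow(Add(R, Mul(R, 1)), -1)), Rational(1, 2)) = Pow(Add(-6, Pow(Add(R, R), -1)), Rational(1, 2)) = Pow(Add(-6, Pow(Mul(2, R), -1)), Rational(1, 2)) = Pow(Add(-6, Mul(Rational(1, 2), Pow(R, -1))), Rational(1, 2)))
Mul(Function('m')(14), Add(Function('j')(-9), Mul(-1, -100))) = Mul(Mul(Rational(1, 2), Pow(Add(-24, Mul(2, Pow(14, -1))), Rational(1, 2))), Add(-9, Mul(-1, -100))) = Mul(Mul(Rational(1, 2), Pow(Add(-24, Mul(2, Rational(1, 14))), Rational(1, 2))), Add(-9, 100)) = Mul(Mul(Rational(1, 2), Pow(Add(-24, Rational(1, 7)), Rational(1, 2))), 91) = Mul(Mul(Rational(1, 2), Pow(Rational(-167, 7), Rational(1, 2))), 91) = Mul(Mul(Rational(1, 2), Mul(Rational(1, 7), I, Pow(1169, Rational(1, 2)))), 91) = Mul(Mul(Rational(1, 14), I, Pow(1169, Rational(1, 2))), 91) = Mul(Rational(13, 2), I, Pow(1169, Rational(1, 2)))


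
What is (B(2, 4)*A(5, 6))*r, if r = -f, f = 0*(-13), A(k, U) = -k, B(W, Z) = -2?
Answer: 0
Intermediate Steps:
f = 0
r = 0 (r = -1*0 = 0)
(B(2, 4)*A(5, 6))*r = -(-2)*5*0 = -2*(-5)*0 = 10*0 = 0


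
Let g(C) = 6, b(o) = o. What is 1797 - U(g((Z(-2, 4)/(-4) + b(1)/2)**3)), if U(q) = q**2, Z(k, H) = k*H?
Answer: 1761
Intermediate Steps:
Z(k, H) = H*k
1797 - U(g((Z(-2, 4)/(-4) + b(1)/2)**3)) = 1797 - 1*6**2 = 1797 - 1*36 = 1797 - 36 = 1761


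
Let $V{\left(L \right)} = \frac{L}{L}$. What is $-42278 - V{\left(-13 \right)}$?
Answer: $-42279$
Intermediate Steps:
$V{\left(L \right)} = 1$
$-42278 - V{\left(-13 \right)} = -42278 - 1 = -42279$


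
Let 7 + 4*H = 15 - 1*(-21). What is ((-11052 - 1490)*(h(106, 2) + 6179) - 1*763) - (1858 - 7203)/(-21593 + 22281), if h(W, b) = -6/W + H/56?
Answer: -9890692435769/127624 ≈ -7.7499e+7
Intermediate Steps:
H = 29/4 (H = -7/4 + (15 - 1*(-21))/4 = -7/4 + (15 + 21)/4 = -7/4 + (¼)*36 = -7/4 + 9 = 29/4 ≈ 7.2500)
h(W, b) = 29/224 - 6/W (h(W, b) = -6/W + (29/4)/56 = -6/W + (29/4)*(1/56) = -6/W + 29/224 = 29/224 - 6/W)
((-11052 - 1490)*(h(106, 2) + 6179) - 1*763) - (1858 - 7203)/(-21593 + 22281) = ((-11052 - 1490)*((29/224 - 6/106) + 6179) - 1*763) - (1858 - 7203)/(-21593 + 22281) = (-12542*((29/224 - 6*1/106) + 6179) - 763) - (-5345)/688 = (-12542*((29/224 - 3/53) + 6179) - 763) - (-5345)/688 = (-12542*(865/11872 + 6179) - 763) - 1*(-5345/688) = (-12542*73357953/11872 - 763) + 5345/688 = (-460027723263/5936 - 763) + 5345/688 = -460032252431/5936 + 5345/688 = -9890692435769/127624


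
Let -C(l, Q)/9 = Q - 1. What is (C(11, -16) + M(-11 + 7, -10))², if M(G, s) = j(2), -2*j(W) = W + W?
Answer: 22801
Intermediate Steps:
C(l, Q) = 9 - 9*Q (C(l, Q) = -9*(Q - 1) = -9*(-1 + Q) = 9 - 9*Q)
j(W) = -W (j(W) = -(W + W)/2 = -W)
M(G, s) = -2 (M(G, s) = -1*2 = -2)
(C(11, -16) + M(-11 + 7, -10))² = ((9 - 9*(-16)) - 2)² = ((9 + 144) - 2)² = (153 - 2)² = 151² = 22801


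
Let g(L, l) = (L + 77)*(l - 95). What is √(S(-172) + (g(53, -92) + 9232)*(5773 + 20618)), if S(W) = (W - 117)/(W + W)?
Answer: I*√11772168739978/172 ≈ 19948.0*I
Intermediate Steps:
g(L, l) = (-95 + l)*(77 + L) (g(L, l) = (77 + L)*(-95 + l) = (-95 + l)*(77 + L))
S(W) = (-117 + W)/(2*W) (S(W) = (-117 + W)/((2*W)) = (-117 + W)*(1/(2*W)) = (-117 + W)/(2*W))
√(S(-172) + (g(53, -92) + 9232)*(5773 + 20618)) = √((½)*(-117 - 172)/(-172) + ((-7315 - 95*53 + 77*(-92) + 53*(-92)) + 9232)*(5773 + 20618)) = √((½)*(-1/172)*(-289) + ((-7315 - 5035 - 7084 - 4876) + 9232)*26391) = √(289/344 + (-24310 + 9232)*26391) = √(289/344 - 15078*26391) = √(289/344 - 397923498) = √(-136885683023/344) = I*√11772168739978/172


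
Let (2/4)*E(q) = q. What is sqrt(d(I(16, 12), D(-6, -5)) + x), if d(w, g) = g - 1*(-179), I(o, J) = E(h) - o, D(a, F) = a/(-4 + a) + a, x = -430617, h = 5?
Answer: I*sqrt(10761085)/5 ≈ 656.08*I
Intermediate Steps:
E(q) = 2*q
D(a, F) = a + a/(-4 + a)
I(o, J) = 10 - o (I(o, J) = 2*5 - o = 10 - o)
d(w, g) = 179 + g (d(w, g) = g + 179 = 179 + g)
sqrt(d(I(16, 12), D(-6, -5)) + x) = sqrt((179 - 6*(-3 - 6)/(-4 - 6)) - 430617) = sqrt((179 - 6*(-9)/(-10)) - 430617) = sqrt((179 - 6*(-1/10)*(-9)) - 430617) = sqrt((179 - 27/5) - 430617) = sqrt(868/5 - 430617) = sqrt(-2152217/5) = I*sqrt(10761085)/5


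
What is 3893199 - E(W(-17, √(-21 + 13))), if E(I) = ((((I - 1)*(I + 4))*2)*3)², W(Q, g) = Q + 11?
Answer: 3886143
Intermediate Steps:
W(Q, g) = 11 + Q
E(I) = 36*(-1 + I)²*(4 + I)² (E(I) = ((((-1 + I)*(4 + I))*2)*3)² = ((2*(-1 + I)*(4 + I))*3)² = (6*(-1 + I)*(4 + I))² = 36*(-1 + I)²*(4 + I)²)
3893199 - E(W(-17, √(-21 + 13))) = 3893199 - 36*(-1 + (11 - 17))²*(4 + (11 - 17))² = 3893199 - 36*(-1 - 6)²*(4 - 6)² = 3893199 - 36*(-7)²*(-2)² = 3893199 - 36*49*4 = 3893199 - 1*7056 = 3893199 - 7056 = 3886143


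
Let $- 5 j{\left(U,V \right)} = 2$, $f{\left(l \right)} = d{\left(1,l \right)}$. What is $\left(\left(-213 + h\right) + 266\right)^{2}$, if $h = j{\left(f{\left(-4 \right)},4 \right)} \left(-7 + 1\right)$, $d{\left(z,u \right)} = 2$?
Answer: $\frac{76729}{25} \approx 3069.2$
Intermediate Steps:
$f{\left(l \right)} = 2$
$j{\left(U,V \right)} = - \frac{2}{5}$ ($j{\left(U,V \right)} = \left(- \frac{1}{5}\right) 2 = - \frac{2}{5}$)
$h = \frac{12}{5}$ ($h = - \frac{2 \left(-7 + 1\right)}{5} = \left(- \frac{2}{5}\right) \left(-6\right) = \frac{12}{5} \approx 2.4$)
$\left(\left(-213 + h\right) + 266\right)^{2} = \left(\left(-213 + \frac{12}{5}\right) + 266\right)^{2} = \left(- \frac{1053}{5} + 266\right)^{2} = \left(\frac{277}{5}\right)^{2} = \frac{76729}{25}$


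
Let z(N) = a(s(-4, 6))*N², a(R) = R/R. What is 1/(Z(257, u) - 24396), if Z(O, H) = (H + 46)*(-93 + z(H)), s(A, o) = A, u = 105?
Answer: 1/1626336 ≈ 6.1488e-7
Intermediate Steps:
a(R) = 1
z(N) = N² (z(N) = 1*N² = N²)
Z(O, H) = (-93 + H²)*(46 + H) (Z(O, H) = (H + 46)*(-93 + H²) = (46 + H)*(-93 + H²) = (-93 + H²)*(46 + H))
1/(Z(257, u) - 24396) = 1/((-4278 + 105³ - 93*105 + 46*105²) - 24396) = 1/((-4278 + 1157625 - 9765 + 46*11025) - 24396) = 1/((-4278 + 1157625 - 9765 + 507150) - 24396) = 1/(1650732 - 24396) = 1/1626336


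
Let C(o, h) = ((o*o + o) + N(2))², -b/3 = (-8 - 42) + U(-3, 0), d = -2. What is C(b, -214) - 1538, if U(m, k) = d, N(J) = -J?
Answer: 599758562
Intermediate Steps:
U(m, k) = -2
b = 156 (b = -3*((-8 - 42) - 2) = -3*(-50 - 2) = -3*(-52) = 156)
C(o, h) = (-2 + o + o²)² (C(o, h) = ((o*o + o) - 1*2)² = ((o² + o) - 2)² = ((o + o²) - 2)² = (-2 + o + o²)²)
C(b, -214) - 1538 = (-2 + 156 + 156²)² - 1538 = (-2 + 156 + 24336)² - 1538 = 24490² - 1538 = 599760100 - 1538 = 599758562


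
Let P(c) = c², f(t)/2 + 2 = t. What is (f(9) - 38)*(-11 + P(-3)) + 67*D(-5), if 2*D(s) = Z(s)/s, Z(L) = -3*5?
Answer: 297/2 ≈ 148.50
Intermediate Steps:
f(t) = -4 + 2*t
Z(L) = -15
D(s) = -15/(2*s) (D(s) = (-15/s)/2 = -15/(2*s))
(f(9) - 38)*(-11 + P(-3)) + 67*D(-5) = ((-4 + 2*9) - 38)*(-11 + (-3)²) + 67*(-15/2/(-5)) = ((-4 + 18) - 38)*(-11 + 9) + 67*(-15/2*(-⅕)) = (14 - 38)*(-2) + 67*(3/2) = -24*(-2) + 201/2 = 48 + 201/2 = 297/2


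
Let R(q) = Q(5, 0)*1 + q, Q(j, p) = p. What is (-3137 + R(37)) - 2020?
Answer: -5120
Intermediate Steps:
R(q) = q (R(q) = 0*1 + q = 0 + q = q)
(-3137 + R(37)) - 2020 = (-3137 + 37) - 2020 = -3100 - 2020 = -5120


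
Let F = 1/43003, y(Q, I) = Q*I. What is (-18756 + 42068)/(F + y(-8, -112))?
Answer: 1002485936/38530689 ≈ 26.018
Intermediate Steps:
y(Q, I) = I*Q
F = 1/43003 ≈ 2.3254e-5
(-18756 + 42068)/(F + y(-8, -112)) = (-18756 + 42068)/(1/43003 - 112*(-8)) = 23312/(1/43003 + 896) = 23312/(38530689/43003) = 23312*(43003/38530689) = 1002485936/38530689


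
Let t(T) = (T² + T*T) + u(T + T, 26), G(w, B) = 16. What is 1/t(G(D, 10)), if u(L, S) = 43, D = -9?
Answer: 1/555 ≈ 0.0018018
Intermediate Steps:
t(T) = 43 + 2*T² (t(T) = (T² + T*T) + 43 = (T² + T²) + 43 = 2*T² + 43 = 43 + 2*T²)
1/t(G(D, 10)) = 1/(43 + 2*16²) = 1/(43 + 2*256) = 1/(43 + 512) = 1/555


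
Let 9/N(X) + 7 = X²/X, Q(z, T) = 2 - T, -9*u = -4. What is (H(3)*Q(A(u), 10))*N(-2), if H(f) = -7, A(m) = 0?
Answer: -56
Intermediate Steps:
u = 4/9 (u = -⅑*(-4) = 4/9 ≈ 0.44444)
N(X) = 9/(-7 + X) (N(X) = 9/(-7 + X²/X) = 9/(-7 + X))
(H(3)*Q(A(u), 10))*N(-2) = (-7*(2 - 1*10))*(9/(-7 - 2)) = (-7*(2 - 10))*(9/(-9)) = (-7*(-8))*(9*(-⅑)) = 56*(-1) = -56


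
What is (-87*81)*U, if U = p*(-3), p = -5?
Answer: -105705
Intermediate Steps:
U = 15 (U = -5*(-3) = 15)
(-87*81)*U = -87*81*15 = -7047*15 = -105705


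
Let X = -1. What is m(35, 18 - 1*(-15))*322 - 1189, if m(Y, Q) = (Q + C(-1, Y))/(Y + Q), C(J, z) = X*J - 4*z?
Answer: -28746/17 ≈ -1690.9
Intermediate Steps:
C(J, z) = -J - 4*z
m(Y, Q) = (1 + Q - 4*Y)/(Q + Y) (m(Y, Q) = (Q + (-1*(-1) - 4*Y))/(Y + Q) = (Q + (1 - 4*Y))/(Q + Y) = (1 + Q - 4*Y)/(Q + Y))
m(35, 18 - 1*(-15))*322 - 1189 = ((1 + (18 - 1*(-15)) - 4*35)/((18 - 1*(-15)) + 35))*322 - 1189 = ((1 + (18 + 15) - 140)/((18 + 15) + 35))*322 - 1189 = ((1 + 33 - 140)/(33 + 35))*322 - 1189 = (-106/68)*322 - 1189 = ((1/68)*(-106))*322 - 1189 = -53/34*322 - 1189 = -8533/17 - 1189 = -28746/17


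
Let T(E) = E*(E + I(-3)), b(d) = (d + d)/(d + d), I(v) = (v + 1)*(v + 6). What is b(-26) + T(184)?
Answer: 32753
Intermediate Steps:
I(v) = (1 + v)*(6 + v)
b(d) = 1 (b(d) = (2*d)/((2*d)) = (2*d)*(1/(2*d)) = 1)
T(E) = E*(-6 + E) (T(E) = E*(E + (6 + (-3)² + 7*(-3))) = E*(E + (6 + 9 - 21)) = E*(E - 6) = E*(-6 + E))
b(-26) + T(184) = 1 + 184*(-6 + 184) = 1 + 184*178 = 1 + 32752 = 32753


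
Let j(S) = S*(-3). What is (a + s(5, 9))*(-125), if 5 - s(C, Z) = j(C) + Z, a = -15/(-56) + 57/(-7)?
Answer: -3125/8 ≈ -390.63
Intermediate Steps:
j(S) = -3*S
a = -63/8 (a = -15*(-1/56) + 57*(-⅐) = 15/56 - 57/7 = -63/8 ≈ -7.8750)
s(C, Z) = 5 - Z + 3*C (s(C, Z) = 5 - (-3*C + Z) = 5 - (Z - 3*C) = 5 + (-Z + 3*C) = 5 - Z + 3*C)
(a + s(5, 9))*(-125) = (-63/8 + (5 - 1*9 + 3*5))*(-125) = (-63/8 + (5 - 9 + 15))*(-125) = (-63/8 + 11)*(-125) = (25/8)*(-125) = -3125/8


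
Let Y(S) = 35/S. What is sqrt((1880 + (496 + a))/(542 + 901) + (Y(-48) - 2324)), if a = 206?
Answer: I*sqrt(8599002945)/1924 ≈ 48.197*I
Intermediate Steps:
sqrt((1880 + (496 + a))/(542 + 901) + (Y(-48) - 2324)) = sqrt((1880 + (496 + 206))/(542 + 901) + (35/(-48) - 2324)) = sqrt((1880 + 702)/1443 + (35*(-1/48) - 2324)) = sqrt(2582*(1/1443) + (-35/48 - 2324)) = sqrt(2582/1443 - 111587/48) = sqrt(-17877345/7696) = I*sqrt(8599002945)/1924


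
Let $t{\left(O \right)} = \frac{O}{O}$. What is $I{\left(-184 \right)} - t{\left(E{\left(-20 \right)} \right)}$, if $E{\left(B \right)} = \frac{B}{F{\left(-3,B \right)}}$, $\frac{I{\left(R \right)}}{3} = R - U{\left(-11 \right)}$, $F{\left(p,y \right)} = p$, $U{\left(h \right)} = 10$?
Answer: $-583$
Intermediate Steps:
$I{\left(R \right)} = -30 + 3 R$ ($I{\left(R \right)} = 3 \left(R - 10\right) = 3 \left(-10 + R\right) = -30 + 3 R$)
$E{\left(B \right)} = - \frac{B}{3}$ ($E{\left(B \right)} = \frac{B}{-3} = B \left(- \frac{1}{3}\right) = - \frac{B}{3}$)
$t{\left(O \right)} = 1$
$I{\left(-184 \right)} - t{\left(E{\left(-20 \right)} \right)} = \left(-30 + 3 \left(-184\right)\right) - 1 = \left(-30 - 552\right) - 1 = -582 - 1 = -583$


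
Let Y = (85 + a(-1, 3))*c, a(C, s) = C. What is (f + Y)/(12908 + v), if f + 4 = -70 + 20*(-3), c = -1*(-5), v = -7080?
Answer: 143/2914 ≈ 0.049073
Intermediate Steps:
c = 5
Y = 420 (Y = (85 - 1)*5 = 84*5 = 420)
f = -134 (f = -4 + (-70 + 20*(-3)) = -4 + (-70 - 60) = -4 - 130 = -134)
(f + Y)/(12908 + v) = (-134 + 420)/(12908 - 7080) = 286/5828 = 286*(1/5828) = 143/2914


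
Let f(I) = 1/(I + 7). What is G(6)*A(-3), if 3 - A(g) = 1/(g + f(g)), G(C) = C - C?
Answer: 0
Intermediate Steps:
f(I) = 1/(7 + I)
G(C) = 0
A(g) = 3 - 1/(g + 1/(7 + g))
G(6)*A(-3) = 0*((3 + (-1 + 3*(-3))*(7 - 3))/(1 - 3*(7 - 3))) = 0*((3 + (-1 - 9)*4)/(1 - 3*4)) = 0*((3 - 10*4)/(1 - 12)) = 0*((3 - 40)/(-11)) = 0*(-1/11*(-37)) = 0*(37/11) = 0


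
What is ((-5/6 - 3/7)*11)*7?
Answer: -583/6 ≈ -97.167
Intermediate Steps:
((-5/6 - 3/7)*11)*7 = ((-5*⅙ - 3*⅐)*11)*7 = ((-⅚ - 3/7)*11)*7 = -53/42*11*7 = -583/42*7 = -583/6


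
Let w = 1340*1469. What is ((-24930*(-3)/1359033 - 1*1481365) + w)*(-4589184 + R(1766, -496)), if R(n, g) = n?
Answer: -1012256985888038550/453011 ≈ -2.2345e+12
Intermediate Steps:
w = 1968460
((-24930*(-3)/1359033 - 1*1481365) + w)*(-4589184 + R(1766, -496)) = ((-24930*(-3)/1359033 - 1*1481365) + 1968460)*(-4589184 + 1766) = ((74790*(1/1359033) - 1481365) + 1968460)*(-4587418) = ((24930/453011 - 1481365) + 1968460)*(-4587418) = (-671074615085/453011 + 1968460)*(-4587418) = (220659417975/453011)*(-4587418) = -1012256985888038550/453011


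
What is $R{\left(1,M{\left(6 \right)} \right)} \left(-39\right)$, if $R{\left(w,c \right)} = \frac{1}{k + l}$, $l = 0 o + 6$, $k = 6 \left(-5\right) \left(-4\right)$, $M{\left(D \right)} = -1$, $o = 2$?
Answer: $- \frac{13}{42} \approx -0.30952$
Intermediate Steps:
$k = 120$ ($k = \left(-30\right) \left(-4\right) = 120$)
$l = 6$ ($l = 0 \cdot 2 + 6 = 0 + 6 = 6$)
$R{\left(w,c \right)} = \frac{1}{126}$ ($R{\left(w,c \right)} = \frac{1}{120 + 6} = \frac{1}{126}$)
$R{\left(1,M{\left(6 \right)} \right)} \left(-39\right) = \frac{1}{126} \left(-39\right) = - \frac{13}{42}$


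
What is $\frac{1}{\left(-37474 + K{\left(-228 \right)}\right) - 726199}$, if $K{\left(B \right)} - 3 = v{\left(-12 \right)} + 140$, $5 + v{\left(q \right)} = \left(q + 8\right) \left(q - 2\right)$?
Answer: $- \frac{1}{763479} \approx -1.3098 \cdot 10^{-6}$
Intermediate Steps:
$v{\left(q \right)} = -5 + \left(-2 + q\right) \left(8 + q\right)$ ($v{\left(q \right)} = -5 + \left(q + 8\right) \left(q - 2\right) = -5 + \left(8 + q\right) \left(-2 + q\right) = -5 + \left(-2 + q\right) \left(8 + q\right)$)
$K{\left(B \right)} = 194$ ($K{\left(B \right)} = 3 + \left(\left(-21 + \left(-12\right)^{2} + 6 \left(-12\right)\right) + 140\right) = 3 + \left(\left(-21 + 144 - 72\right) + 140\right) = 3 + \left(51 + 140\right) = 3 + 191 = 194$)
$\frac{1}{\left(-37474 + K{\left(-228 \right)}\right) - 726199} = \frac{1}{\left(-37474 + 194\right) - 726199} = \frac{1}{-37280 - 726199} = \frac{1}{-763479} = - \frac{1}{763479}$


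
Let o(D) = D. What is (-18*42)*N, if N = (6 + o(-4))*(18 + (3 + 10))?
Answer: -46872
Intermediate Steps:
N = 62 (N = (6 - 4)*(18 + (3 + 10)) = 2*(18 + 13) = 2*31 = 62)
(-18*42)*N = -18*42*62 = -756*62 = -46872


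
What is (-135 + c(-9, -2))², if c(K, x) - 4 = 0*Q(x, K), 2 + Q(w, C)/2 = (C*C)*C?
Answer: 17161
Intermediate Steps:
Q(w, C) = -4 + 2*C³ (Q(w, C) = -4 + 2*((C*C)*C) = -4 + 2*(C²*C) = -4 + 2*C³)
c(K, x) = 4 (c(K, x) = 4 + 0*(-4 + 2*K³) = 4 + 0 = 4)
(-135 + c(-9, -2))² = (-135 + 4)² = (-131)² = 17161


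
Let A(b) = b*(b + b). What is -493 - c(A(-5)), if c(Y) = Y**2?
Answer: -2993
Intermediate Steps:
A(b) = 2*b**2 (A(b) = b*(2*b) = 2*b**2)
-493 - c(A(-5)) = -493 - (2*(-5)**2)**2 = -493 - (2*25)**2 = -493 - 1*50**2 = -493 - 1*2500 = -493 - 2500 = -2993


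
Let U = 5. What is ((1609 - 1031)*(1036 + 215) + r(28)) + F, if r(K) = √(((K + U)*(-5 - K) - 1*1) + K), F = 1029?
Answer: 724107 + 3*I*√118 ≈ 7.2411e+5 + 32.588*I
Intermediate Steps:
r(K) = √(-1 + K + (-5 - K)*(5 + K)) (r(K) = √(((K + 5)*(-5 - K) - 1*1) + K) = √(((5 + K)*(-5 - K) - 1) + K) = √(((-5 - K)*(5 + K) - 1) + K) = √((-1 + (-5 - K)*(5 + K)) + K) = √(-1 + K + (-5 - K)*(5 + K)))
((1609 - 1031)*(1036 + 215) + r(28)) + F = ((1609 - 1031)*(1036 + 215) + √(-26 - 1*28² - 9*28)) + 1029 = (578*1251 + √(-26 - 1*784 - 252)) + 1029 = (723078 + √(-26 - 784 - 252)) + 1029 = (723078 + √(-1062)) + 1029 = (723078 + 3*I*√118) + 1029 = 724107 + 3*I*√118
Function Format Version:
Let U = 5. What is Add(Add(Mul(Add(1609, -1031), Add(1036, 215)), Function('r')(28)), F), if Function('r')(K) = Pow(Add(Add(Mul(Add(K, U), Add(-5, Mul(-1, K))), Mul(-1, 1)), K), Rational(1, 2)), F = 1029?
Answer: Add(724107, Mul(3, I, Pow(118, Rational(1, 2)))) ≈ Add(7.2411e+5, Mul(32.588, I))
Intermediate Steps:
Function('r')(K) = Pow(Add(-1, K, Mul(Add(-5, Mul(-1, K)), Add(5, K))), Rational(1, 2)) (Function('r')(K) = Pow(Add(Add(Mul(Add(K, 5), Add(-5, Mul(-1, K))), Mul(-1, 1)), K), Rational(1, 2)) = Pow(Add(Add(Mul(Add(5, K), Add(-5, Mul(-1, K))), -1), K), Rational(1, 2)) = Pow(Add(Add(Mul(Add(-5, Mul(-1, K)), Add(5, K)), -1), K), Rational(1, 2)) = Pow(Add(Add(-1, Mul(Add(-5, Mul(-1, K)), Add(5, K))), K), Rational(1, 2)) = Pow(Add(-1, K, Mul(Add(-5, Mul(-1, K)), Add(5, K))), Rational(1, 2)))
Add(Add(Mul(Add(1609, -1031), Add(1036, 215)), Function('r')(28)), F) = Add(Add(Mul(Add(1609, -1031), Add(1036, 215)), Pow(Add(-26, Mul(-1, Pow(28, 2)), Mul(-9, 28)), Rational(1, 2))), 1029) = Add(Add(Mul(578, 1251), Pow(Add(-26, Mul(-1, 784), -252), Rational(1, 2))), 1029) = Add(Add(723078, Pow(Add(-26, -784, -252), Rational(1, 2))), 1029) = Add(Add(723078, Pow(-1062, Rational(1, 2))), 1029) = Add(Add(723078, Mul(3, I, Pow(118, Rational(1, 2)))), 1029) = Add(724107, Mul(3, I, Pow(118, Rational(1, 2))))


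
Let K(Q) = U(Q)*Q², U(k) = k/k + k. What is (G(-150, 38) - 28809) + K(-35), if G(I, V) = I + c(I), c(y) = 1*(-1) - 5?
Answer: -70615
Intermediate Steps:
c(y) = -6 (c(y) = -1 - 5 = -6)
G(I, V) = -6 + I (G(I, V) = I - 6 = -6 + I)
U(k) = 1 + k
K(Q) = Q²*(1 + Q) (K(Q) = (1 + Q)*Q² = Q²*(1 + Q))
(G(-150, 38) - 28809) + K(-35) = ((-6 - 150) - 28809) + (-35)²*(1 - 35) = (-156 - 28809) + 1225*(-34) = -28965 - 41650 = -70615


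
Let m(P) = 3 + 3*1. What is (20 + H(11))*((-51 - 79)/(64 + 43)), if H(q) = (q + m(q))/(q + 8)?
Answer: -51610/2033 ≈ -25.386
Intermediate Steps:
m(P) = 6 (m(P) = 3 + 3 = 6)
H(q) = (6 + q)/(8 + q) (H(q) = (q + 6)/(q + 8) = (6 + q)/(8 + q))
(20 + H(11))*((-51 - 79)/(64 + 43)) = (20 + (6 + 11)/(8 + 11))*((-51 - 79)/(64 + 43)) = (20 + 17/19)*(-130/107) = (397/19)*(-130/107) = -51610/2033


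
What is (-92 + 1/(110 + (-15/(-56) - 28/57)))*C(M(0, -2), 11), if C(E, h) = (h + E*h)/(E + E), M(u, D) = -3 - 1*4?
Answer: -1063730316/2452849 ≈ -433.67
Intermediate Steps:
M(u, D) = -7 (M(u, D) = -3 - 4 = -7)
C(E, h) = (h + E*h)/(2*E) (C(E, h) = (h + E*h)/((2*E)) = (h + E*h)*(1/(2*E)) = (h + E*h)/(2*E))
(-92 + 1/(110 + (-15/(-56) - 28/57)))*C(M(0, -2), 11) = (-92 + 1/(110 + (-15/(-56) - 28/57)))*((1/2)*11*(1 - 7)/(-7)) = (-92 + 1/(110 + (-15*(-1/56) - 28*1/57)))*((1/2)*11*(-1/7)*(-6)) = (-92 + 1/(110 + (15/56 - 28/57)))*(33/7) = (-92 + 1/(110 - 713/3192))*(33/7) = (-92 + 1/(350407/3192))*(33/7) = (-92 + 3192/350407)*(33/7) = -32234252/350407*33/7 = -1063730316/2452849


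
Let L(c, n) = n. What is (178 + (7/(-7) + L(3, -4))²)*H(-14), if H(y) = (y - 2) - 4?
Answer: -4060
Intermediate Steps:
H(y) = -6 + y (H(y) = (-2 + y) - 4 = -6 + y)
(178 + (7/(-7) + L(3, -4))²)*H(-14) = (178 + (7/(-7) - 4)²)*(-6 - 14) = (178 + (7*(-⅐) - 4)²)*(-20) = (178 + (-1 - 4)²)*(-20) = (178 + (-5)²)*(-20) = (178 + 25)*(-20) = 203*(-20) = -4060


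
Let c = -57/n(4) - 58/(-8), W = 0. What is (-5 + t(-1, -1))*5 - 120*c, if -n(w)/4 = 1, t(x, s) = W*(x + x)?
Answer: -2605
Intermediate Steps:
t(x, s) = 0 (t(x, s) = 0*(x + x) = 0*(2*x) = 0)
n(w) = -4 (n(w) = -4*1 = -4)
c = 43/2 (c = -57/(-4) - 58/(-8) = -57*(-1/4) - 58*(-1/8) = 57/4 + 29/4 = 43/2 ≈ 21.500)
(-5 + t(-1, -1))*5 - 120*c = (-5 + 0)*5 - 120*43/2 = -5*5 - 2580 = -25 - 2580 = -2605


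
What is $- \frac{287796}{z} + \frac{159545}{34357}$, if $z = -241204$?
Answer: $\frac{15134762}{2592943} \approx 5.8369$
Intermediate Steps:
$- \frac{287796}{z} + \frac{159545}{34357} = - \frac{287796}{-241204} + \frac{159545}{34357} = \left(-287796\right) \left(- \frac{1}{241204}\right) + 159545 \cdot \frac{1}{34357} = \frac{71949}{60301} + \frac{9385}{2021} = \frac{15134762}{2592943}$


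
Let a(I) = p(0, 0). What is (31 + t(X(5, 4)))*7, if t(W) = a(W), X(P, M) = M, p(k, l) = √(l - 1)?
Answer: 217 + 7*I ≈ 217.0 + 7.0*I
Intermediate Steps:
p(k, l) = √(-1 + l)
a(I) = I (a(I) = √(-1 + 0) = √(-1) = I)
t(W) = I
(31 + t(X(5, 4)))*7 = (31 + I)*7 = 217 + 7*I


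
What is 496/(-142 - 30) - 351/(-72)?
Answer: 685/344 ≈ 1.9913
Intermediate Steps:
496/(-142 - 30) - 351/(-72) = 496/(-172) - 351*(-1/72) = 496*(-1/172) + 39/8 = -124/43 + 39/8 = 685/344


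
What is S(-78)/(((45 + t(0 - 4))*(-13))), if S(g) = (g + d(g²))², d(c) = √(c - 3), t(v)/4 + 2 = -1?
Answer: -4055/143 + 4*√6081/11 ≈ -8.6227e-7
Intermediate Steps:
t(v) = -12 (t(v) = -8 + 4*(-1) = -8 - 4 = -12)
d(c) = √(-3 + c)
S(g) = (g + √(-3 + g²))²
S(-78)/(((45 + t(0 - 4))*(-13))) = (-78 + √(-3 + (-78)²))²/(((45 - 12)*(-13))) = (-78 + √(-3 + 6084))²/((33*(-13))) = (-78 + √6081)²/(-429) = (-78 + √6081)²*(-1/429) = -(-78 + √6081)²/429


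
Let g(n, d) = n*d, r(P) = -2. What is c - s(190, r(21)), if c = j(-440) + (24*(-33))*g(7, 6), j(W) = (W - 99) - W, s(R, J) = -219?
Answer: -33144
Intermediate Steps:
g(n, d) = d*n
j(W) = -99 (j(W) = (-99 + W) - W = -99)
c = -33363 (c = -99 + (24*(-33))*(6*7) = -99 - 792*42 = -99 - 33264 = -33363)
c - s(190, r(21)) = -33363 - 1*(-219) = -33363 + 219 = -33144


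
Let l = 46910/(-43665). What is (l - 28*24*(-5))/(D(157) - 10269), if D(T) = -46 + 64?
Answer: -29333498/89521983 ≈ -0.32767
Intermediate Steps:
l = -9382/8733 (l = 46910*(-1/43665) = -9382/8733 ≈ -1.0743)
D(T) = 18
(l - 28*24*(-5))/(D(157) - 10269) = (-9382/8733 - 28*24*(-5))/(18 - 10269) = (-9382/8733 - 672*(-5))/(-10251) = (-9382/8733 + 3360)*(-1/10251) = (29333498/8733)*(-1/10251) = -29333498/89521983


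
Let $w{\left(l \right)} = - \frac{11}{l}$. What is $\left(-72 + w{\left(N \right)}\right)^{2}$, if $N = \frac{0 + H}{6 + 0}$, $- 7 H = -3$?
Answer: $51076$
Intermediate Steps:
$H = \frac{3}{7}$ ($H = \left(- \frac{1}{7}\right) \left(-3\right) = \frac{3}{7} \approx 0.42857$)
$N = \frac{1}{14}$ ($N = \frac{0 + \frac{3}{7}}{6 + 0} = \frac{3}{7 \cdot 6} = \frac{3}{7} \cdot \frac{1}{6} = \frac{1}{14} \approx 0.071429$)
$\left(-72 + w{\left(N \right)}\right)^{2} = \left(-72 - 11 \frac{1}{\frac{1}{14}}\right)^{2} = \left(-72 - 154\right)^{2} = \left(-226\right)^{2} = 51076$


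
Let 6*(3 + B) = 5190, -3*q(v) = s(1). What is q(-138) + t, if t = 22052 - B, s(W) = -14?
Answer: 63584/3 ≈ 21195.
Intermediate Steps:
q(v) = 14/3 (q(v) = -⅓*(-14) = 14/3)
B = 862 (B = -3 + (⅙)*5190 = -3 + 865 = 862)
t = 21190 (t = 22052 - 1*862 = 22052 - 862 = 21190)
q(-138) + t = 14/3 + 21190 = 63584/3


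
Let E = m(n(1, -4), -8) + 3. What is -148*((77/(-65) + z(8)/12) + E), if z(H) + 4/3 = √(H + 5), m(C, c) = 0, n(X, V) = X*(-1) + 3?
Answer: -147556/585 - 37*√13/3 ≈ -296.70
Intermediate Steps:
n(X, V) = 3 - X (n(X, V) = -X + 3 = 3 - X)
z(H) = -4/3 + √(5 + H) (z(H) = -4/3 + √(H + 5) = -4/3 + √(5 + H))
E = 3 (E = 0 + 3 = 3)
-148*((77/(-65) + z(8)/12) + E) = -148*((77/(-65) + (-4/3 + √(5 + 8))/12) + 3) = -148*((77*(-1/65) + (-4/3 + √13)*(1/12)) + 3) = -148*((-77/65 + (-⅑ + √13/12)) + 3) = -148*((-758/585 + √13/12) + 3) = -148*(997/585 + √13/12) = -147556/585 - 37*√13/3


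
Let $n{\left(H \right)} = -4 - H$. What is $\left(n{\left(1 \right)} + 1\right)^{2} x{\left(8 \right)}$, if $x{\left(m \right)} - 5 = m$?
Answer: $208$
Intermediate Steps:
$x{\left(m \right)} = 5 + m$
$\left(n{\left(1 \right)} + 1\right)^{2} x{\left(8 \right)} = \left(\left(-4 - 1\right) + 1\right)^{2} \left(5 + 8\right) = \left(\left(-4 - 1\right) + 1\right)^{2} \cdot 13 = \left(-5 + 1\right)^{2} \cdot 13 = \left(-4\right)^{2} \cdot 13 = 16 \cdot 13 = 208$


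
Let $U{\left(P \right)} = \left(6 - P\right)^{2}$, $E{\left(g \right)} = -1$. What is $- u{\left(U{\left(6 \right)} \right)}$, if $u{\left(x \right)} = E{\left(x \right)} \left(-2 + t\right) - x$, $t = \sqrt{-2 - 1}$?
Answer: $-2 + i \sqrt{3} \approx -2.0 + 1.732 i$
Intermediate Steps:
$t = i \sqrt{3}$ ($t = \sqrt{-3} = i \sqrt{3} \approx 1.732 i$)
$u{\left(x \right)} = 2 - x - i \sqrt{3}$ ($u{\left(x \right)} = - (-2 + i \sqrt{3}) - x = \left(2 - i \sqrt{3}\right) - x = 2 - x - i \sqrt{3}$)
$- u{\left(U{\left(6 \right)} \right)} = - (2 - \left(-6 + 6\right)^{2} - i \sqrt{3}) = - (2 - 0^{2} - i \sqrt{3}) = - (2 - 0 - i \sqrt{3}) = - (2 + 0 - i \sqrt{3}) = - (2 - i \sqrt{3}) = -2 + i \sqrt{3}$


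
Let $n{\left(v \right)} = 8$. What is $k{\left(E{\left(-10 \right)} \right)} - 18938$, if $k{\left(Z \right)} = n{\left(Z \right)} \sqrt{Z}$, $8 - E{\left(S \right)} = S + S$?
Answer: $-18938 + 16 \sqrt{7} \approx -18896.0$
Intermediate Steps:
$E{\left(S \right)} = 8 - 2 S$ ($E{\left(S \right)} = 8 - \left(S + S\right) = 8 - 2 S$)
$k{\left(Z \right)} = 8 \sqrt{Z}$
$k{\left(E{\left(-10 \right)} \right)} - 18938 = 8 \sqrt{8 - -20} - 18938 = 8 \sqrt{8 + 20} - 18938 = 8 \sqrt{28} - 18938 = 8 \cdot 2 \sqrt{7} - 18938 = 16 \sqrt{7} - 18938 = -18938 + 16 \sqrt{7}$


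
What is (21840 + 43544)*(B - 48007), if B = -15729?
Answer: -4167314624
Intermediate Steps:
(21840 + 43544)*(B - 48007) = (21840 + 43544)*(-15729 - 48007) = 65384*(-63736) = -4167314624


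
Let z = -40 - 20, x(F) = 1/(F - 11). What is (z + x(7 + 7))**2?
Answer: 32041/9 ≈ 3560.1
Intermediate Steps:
x(F) = 1/(-11 + F)
z = -60
(z + x(7 + 7))**2 = (-60 + 1/(-11 + (7 + 7)))**2 = (-60 + 1/(-11 + 14))**2 = (-60 + 1/3)**2 = (-179/3)**2 = 32041/9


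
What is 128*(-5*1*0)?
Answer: 0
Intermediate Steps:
128*(-5*1*0) = 128*(-5*0) = 128*0 = 0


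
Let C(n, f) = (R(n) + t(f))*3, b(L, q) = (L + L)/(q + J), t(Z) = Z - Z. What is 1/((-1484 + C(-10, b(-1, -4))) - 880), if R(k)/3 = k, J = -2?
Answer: -1/2454 ≈ -0.00040750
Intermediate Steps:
R(k) = 3*k
t(Z) = 0
b(L, q) = 2*L/(-2 + q) (b(L, q) = (L + L)/(q - 2) = (2*L)/(-2 + q) = 2*L/(-2 + q))
C(n, f) = 9*n (C(n, f) = (3*n + 0)*3 = (3*n)*3 = 9*n)
1/((-1484 + C(-10, b(-1, -4))) - 880) = 1/((-1484 + 9*(-10)) - 880) = 1/((-1484 - 90) - 880) = 1/(-1574 - 880) = 1/(-2454) = -1/2454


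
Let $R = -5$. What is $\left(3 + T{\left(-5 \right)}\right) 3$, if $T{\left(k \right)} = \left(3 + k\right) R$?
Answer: $39$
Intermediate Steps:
$T{\left(k \right)} = -15 - 5 k$ ($T{\left(k \right)} = \left(3 + k\right) \left(-5\right) = -15 - 5 k$)
$\left(3 + T{\left(-5 \right)}\right) 3 = \left(3 - -10\right) 3 = \left(3 + \left(-15 + 25\right)\right) 3 = \left(3 + 10\right) 3 = 13 \cdot 3 = 39$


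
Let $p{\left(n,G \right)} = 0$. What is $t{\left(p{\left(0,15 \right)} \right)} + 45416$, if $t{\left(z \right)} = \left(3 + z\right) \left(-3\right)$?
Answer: $45407$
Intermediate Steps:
$t{\left(z \right)} = -9 - 3 z$
$t{\left(p{\left(0,15 \right)} \right)} + 45416 = \left(-9 - 0\right) + 45416 = \left(-9 + 0\right) + 45416 = -9 + 45416 = 45407$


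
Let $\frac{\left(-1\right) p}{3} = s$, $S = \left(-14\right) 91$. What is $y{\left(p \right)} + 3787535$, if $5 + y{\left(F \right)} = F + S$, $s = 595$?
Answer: $3784471$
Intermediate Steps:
$S = -1274$
$p = -1785$ ($p = \left(-3\right) 595 = -1785$)
$y{\left(F \right)} = -1279 + F$ ($y{\left(F \right)} = -5 + \left(F - 1274\right) = -5 + \left(-1274 + F\right) = -1279 + F$)
$y{\left(p \right)} + 3787535 = \left(-1279 - 1785\right) + 3787535 = -3064 + 3787535 = 3784471$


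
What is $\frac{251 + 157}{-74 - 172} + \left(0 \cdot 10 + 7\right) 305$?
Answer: $\frac{87467}{41} \approx 2133.3$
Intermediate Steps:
$\frac{251 + 157}{-74 - 172} + \left(0 \cdot 10 + 7\right) 305 = \frac{408}{-246} + \left(0 + 7\right) 305 = 408 \left(- \frac{1}{246}\right) + 7 \cdot 305 = - \frac{68}{41} + 2135 = \frac{87467}{41}$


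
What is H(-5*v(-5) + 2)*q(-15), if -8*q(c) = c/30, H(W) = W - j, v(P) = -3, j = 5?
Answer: ¾ ≈ 0.75000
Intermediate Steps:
H(W) = -5 + W (H(W) = W - 1*5 = W - 5 = -5 + W)
q(c) = -c/240 (q(c) = -c/(8*30) = -c/240)
H(-5*v(-5) + 2)*q(-15) = (-5 + (-5*(-3) + 2))*(-1/240*(-15)) = (-5 + (15 + 2))*(1/16) = (-5 + 17)*(1/16) = 12*(1/16) = ¾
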